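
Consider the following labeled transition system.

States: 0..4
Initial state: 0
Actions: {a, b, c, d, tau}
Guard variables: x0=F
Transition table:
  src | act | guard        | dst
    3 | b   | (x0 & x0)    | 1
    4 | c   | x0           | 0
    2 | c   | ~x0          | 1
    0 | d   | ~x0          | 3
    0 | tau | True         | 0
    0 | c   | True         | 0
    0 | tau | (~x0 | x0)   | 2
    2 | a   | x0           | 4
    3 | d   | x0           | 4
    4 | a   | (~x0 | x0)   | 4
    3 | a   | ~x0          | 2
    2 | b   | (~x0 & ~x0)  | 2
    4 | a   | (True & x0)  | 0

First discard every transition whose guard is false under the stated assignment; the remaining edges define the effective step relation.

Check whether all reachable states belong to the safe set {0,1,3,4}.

Answer: INVARIANT VIOLATED at state 2

Trace:
Allowed set {0,1,3,4}
Reachable = {0,1,2,3}
  0: ✓
  1: ✓
  2: ✗ unsafe
  3: ✓
reach 2 via tau — violates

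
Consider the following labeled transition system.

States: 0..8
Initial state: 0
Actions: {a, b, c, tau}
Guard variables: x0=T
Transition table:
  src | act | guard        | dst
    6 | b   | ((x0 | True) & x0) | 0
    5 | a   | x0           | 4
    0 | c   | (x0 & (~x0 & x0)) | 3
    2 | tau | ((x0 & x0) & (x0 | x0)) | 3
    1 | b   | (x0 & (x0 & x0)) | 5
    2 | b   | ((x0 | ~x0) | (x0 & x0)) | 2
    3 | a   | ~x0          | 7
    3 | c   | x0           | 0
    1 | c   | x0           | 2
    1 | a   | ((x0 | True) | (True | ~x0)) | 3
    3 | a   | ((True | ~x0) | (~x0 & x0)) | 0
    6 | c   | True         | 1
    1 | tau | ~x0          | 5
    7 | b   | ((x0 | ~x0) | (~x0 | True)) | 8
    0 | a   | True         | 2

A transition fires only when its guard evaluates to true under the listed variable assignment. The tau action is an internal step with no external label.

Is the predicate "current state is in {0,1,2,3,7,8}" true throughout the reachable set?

Answer: INVARIANT HOLDS

Analysis:
Safe = {0,1,2,3,7,8}
Reach set: {0,2,3}
  0: ✓
  2: ✓
  3: ✓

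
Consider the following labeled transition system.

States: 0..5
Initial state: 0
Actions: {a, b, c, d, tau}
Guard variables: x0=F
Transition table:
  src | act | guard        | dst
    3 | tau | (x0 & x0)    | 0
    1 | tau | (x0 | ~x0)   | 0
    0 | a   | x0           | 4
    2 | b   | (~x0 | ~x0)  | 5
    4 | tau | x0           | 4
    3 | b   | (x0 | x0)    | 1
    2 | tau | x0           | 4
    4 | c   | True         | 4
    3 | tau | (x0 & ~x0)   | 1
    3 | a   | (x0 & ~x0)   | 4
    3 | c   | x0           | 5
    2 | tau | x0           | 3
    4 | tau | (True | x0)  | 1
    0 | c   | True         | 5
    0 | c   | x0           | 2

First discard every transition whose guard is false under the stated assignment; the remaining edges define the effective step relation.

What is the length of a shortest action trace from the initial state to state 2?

Answer: UNREACHABLE

Analysis:
Breadth-first toward 2:
  L0 = {0}
  L1 = {5}
2 never appears.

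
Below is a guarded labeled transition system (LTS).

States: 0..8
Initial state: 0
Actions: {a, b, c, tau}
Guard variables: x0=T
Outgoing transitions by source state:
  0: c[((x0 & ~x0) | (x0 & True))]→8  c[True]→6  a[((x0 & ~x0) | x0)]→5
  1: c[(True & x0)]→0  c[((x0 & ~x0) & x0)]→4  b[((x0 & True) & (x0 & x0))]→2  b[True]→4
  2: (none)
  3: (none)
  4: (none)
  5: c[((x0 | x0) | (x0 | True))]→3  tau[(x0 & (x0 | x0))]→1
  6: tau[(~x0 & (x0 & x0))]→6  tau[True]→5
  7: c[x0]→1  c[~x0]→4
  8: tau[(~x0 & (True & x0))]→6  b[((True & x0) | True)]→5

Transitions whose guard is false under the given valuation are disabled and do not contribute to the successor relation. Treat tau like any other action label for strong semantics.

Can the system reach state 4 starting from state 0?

Guard filter leaves 11 enabled edge(s).
depth 0: {0}
depth 1: {5,6,8}  now seen {0,5,6,8}
depth 2: {1,3}  now seen {0,1,3,5,6,8}
depth 3: {2,4}  now seen {0,1,2,3,4,5,6,8}
Reachable = {0,1,2,3,4,5,6,8}
trace reaching 4: a·tau·b

Answer: REACHABLE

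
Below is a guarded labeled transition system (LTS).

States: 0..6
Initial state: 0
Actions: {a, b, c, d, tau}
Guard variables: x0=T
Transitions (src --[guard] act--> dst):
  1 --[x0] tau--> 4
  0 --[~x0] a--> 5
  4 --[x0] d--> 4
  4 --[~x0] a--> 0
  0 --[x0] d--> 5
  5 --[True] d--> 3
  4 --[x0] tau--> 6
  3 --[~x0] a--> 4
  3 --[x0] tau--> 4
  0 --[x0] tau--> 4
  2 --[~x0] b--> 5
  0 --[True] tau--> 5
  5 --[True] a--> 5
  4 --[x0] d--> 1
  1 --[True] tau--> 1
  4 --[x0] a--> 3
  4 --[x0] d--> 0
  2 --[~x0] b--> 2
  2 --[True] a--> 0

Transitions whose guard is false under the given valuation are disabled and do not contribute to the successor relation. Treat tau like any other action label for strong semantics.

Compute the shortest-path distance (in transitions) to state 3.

BFS to 3:
  depth 0: {0}
  depth 1: {4,5}
  depth 2: {1,3,6}
3 enters at depth 2; path d·d

Answer: 2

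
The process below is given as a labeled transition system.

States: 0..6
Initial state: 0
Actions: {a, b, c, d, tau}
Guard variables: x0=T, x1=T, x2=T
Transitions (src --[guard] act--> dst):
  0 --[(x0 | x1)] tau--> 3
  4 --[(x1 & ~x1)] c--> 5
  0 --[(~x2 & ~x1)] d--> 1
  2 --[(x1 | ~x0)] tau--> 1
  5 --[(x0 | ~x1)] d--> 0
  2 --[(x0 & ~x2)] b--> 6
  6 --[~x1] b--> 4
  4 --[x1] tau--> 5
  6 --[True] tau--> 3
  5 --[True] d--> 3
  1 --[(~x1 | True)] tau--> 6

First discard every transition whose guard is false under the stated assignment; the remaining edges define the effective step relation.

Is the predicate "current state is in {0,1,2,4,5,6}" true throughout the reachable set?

Answer: INVARIANT VIOLATED at state 3

Working:
Allowed set {0,1,2,4,5,6}
Reach set: {0,3}
  0: ✓
  3: VIOLATES
counterexample path to 3: tau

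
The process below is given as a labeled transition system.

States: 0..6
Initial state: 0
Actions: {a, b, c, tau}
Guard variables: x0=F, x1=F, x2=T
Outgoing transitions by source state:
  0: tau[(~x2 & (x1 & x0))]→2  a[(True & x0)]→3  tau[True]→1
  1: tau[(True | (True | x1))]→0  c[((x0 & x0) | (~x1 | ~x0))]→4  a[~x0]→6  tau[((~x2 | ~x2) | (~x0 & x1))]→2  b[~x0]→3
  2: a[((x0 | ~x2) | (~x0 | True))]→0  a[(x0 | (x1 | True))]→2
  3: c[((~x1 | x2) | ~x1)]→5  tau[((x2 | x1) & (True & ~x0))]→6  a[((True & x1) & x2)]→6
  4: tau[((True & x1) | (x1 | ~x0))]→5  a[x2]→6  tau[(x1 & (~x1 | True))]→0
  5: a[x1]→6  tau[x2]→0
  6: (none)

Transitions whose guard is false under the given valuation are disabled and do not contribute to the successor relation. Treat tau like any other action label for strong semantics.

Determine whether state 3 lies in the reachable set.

12 transition(s) survive guard evaluation.
depth 0: {0}
depth 1: {1}  total {0,1}
depth 2: {3,4,6}  total {0,1,3,4,6}
depth 3: {5}  total {0,1,3,4,5,6}
Reach set: {0,1,3,4,5,6}
trace reaching 3: tau·b

Answer: REACHABLE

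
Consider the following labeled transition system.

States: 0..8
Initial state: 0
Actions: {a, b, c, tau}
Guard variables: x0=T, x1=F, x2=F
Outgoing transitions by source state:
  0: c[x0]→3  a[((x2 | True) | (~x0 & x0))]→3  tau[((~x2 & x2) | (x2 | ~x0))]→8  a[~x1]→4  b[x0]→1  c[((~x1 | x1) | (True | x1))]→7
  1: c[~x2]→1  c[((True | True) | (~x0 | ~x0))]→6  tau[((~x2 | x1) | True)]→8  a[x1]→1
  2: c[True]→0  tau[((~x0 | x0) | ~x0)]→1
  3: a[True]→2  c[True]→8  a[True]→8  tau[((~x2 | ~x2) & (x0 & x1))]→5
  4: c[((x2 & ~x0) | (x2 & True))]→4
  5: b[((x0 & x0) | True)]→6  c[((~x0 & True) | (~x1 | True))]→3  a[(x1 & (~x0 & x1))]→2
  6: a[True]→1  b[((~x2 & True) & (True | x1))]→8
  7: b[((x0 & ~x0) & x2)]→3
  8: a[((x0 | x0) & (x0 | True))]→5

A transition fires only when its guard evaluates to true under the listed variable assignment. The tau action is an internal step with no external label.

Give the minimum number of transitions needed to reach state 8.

Layered search for 8:
  L0 = {0}
  L1 = {1,3,4,7}
  L2 = {2,6,8}
first hit 8 at d=2 via a·a

Answer: 2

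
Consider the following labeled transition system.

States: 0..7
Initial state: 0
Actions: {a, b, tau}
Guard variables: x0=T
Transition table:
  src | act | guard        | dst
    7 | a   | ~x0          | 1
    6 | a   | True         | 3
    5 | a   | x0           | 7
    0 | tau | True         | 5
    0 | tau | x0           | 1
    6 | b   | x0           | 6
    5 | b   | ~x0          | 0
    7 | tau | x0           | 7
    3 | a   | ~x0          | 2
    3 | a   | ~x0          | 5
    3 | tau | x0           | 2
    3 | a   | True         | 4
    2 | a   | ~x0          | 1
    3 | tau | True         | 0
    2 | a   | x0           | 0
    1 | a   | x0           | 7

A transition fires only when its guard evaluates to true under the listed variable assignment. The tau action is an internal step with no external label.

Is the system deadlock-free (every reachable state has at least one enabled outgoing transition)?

Reach set: {0,1,5,7}
  0: tau→1  tau→5  [deg 2]
  1: a→7  [deg 1]
  5: a→7  [deg 1]
  7: tau→7  [deg 1]

Answer: DEADLOCK-FREE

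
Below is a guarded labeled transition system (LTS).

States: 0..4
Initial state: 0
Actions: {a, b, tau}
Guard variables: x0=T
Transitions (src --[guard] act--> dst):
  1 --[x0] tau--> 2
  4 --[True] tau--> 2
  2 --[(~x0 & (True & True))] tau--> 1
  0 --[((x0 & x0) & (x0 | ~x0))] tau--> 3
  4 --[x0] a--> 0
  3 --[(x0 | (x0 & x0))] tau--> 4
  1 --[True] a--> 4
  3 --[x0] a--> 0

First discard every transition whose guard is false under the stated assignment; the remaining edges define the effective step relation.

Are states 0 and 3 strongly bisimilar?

Answer: NOT BISIMILAR

Working:
Compute ~ classes (split until stable):
  P[0] = {{0,1,2,3,4}}
  P[1] = {{0},{1,3,4},{2}}
  P[2] = {{0},{1},{2},{3},{4}}
Fixed point at round 3; 5 class(es).
[0]={0}  [3]={3}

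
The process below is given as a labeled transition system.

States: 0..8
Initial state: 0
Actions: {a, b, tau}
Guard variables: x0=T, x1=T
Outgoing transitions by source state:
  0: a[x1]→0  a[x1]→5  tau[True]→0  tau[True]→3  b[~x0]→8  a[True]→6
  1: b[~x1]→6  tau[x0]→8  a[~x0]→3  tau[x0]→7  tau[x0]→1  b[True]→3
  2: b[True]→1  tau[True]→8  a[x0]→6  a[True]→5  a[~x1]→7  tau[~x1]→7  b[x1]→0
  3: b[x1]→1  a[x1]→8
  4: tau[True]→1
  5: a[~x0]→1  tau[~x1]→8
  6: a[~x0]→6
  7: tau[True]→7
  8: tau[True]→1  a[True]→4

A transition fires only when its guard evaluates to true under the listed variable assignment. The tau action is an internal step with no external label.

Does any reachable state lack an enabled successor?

Reach set: {0,1,3,4,5,6,7,8}
  0: a→0  a→5  a→6  tau→0  tau→3  [deg 5]
  1: b→3  tau→1  tau→7  tau→8  [deg 4]
  3: a→8  b→1  [deg 2]
  4: tau→1  [deg 1]
  5: ∅  [no exit]
  6: ∅  [no exit]
  7: tau→7  [deg 1]
  8: a→4  tau→1  [deg 2]
trace reaching 5: a

Answer: DEADLOCK at state 5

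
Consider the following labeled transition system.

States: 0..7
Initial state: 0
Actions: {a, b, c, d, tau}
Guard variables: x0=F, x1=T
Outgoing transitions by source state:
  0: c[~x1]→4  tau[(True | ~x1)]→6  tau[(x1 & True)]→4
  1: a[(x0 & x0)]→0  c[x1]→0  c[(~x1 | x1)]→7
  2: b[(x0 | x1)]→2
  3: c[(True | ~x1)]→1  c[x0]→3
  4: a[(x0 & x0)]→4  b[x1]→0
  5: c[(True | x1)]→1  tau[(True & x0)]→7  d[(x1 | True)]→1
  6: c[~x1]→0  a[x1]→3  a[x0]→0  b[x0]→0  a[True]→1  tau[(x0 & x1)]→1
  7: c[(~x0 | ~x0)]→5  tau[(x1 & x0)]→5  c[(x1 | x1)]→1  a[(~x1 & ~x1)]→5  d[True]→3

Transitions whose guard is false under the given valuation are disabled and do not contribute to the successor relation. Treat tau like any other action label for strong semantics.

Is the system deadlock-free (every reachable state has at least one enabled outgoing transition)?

Answer: DEADLOCK-FREE

Trace:
Reachable = {0,1,3,4,5,6,7}
  0: tau→4  tau→6  [2 out]
  1: c→0  c→7  [2 out]
  3: c→1  [1 out]
  4: b→0  [1 out]
  5: c→1  d→1  [2 out]
  6: a→1  a→3  [2 out]
  7: c→1  c→5  d→3  [3 out]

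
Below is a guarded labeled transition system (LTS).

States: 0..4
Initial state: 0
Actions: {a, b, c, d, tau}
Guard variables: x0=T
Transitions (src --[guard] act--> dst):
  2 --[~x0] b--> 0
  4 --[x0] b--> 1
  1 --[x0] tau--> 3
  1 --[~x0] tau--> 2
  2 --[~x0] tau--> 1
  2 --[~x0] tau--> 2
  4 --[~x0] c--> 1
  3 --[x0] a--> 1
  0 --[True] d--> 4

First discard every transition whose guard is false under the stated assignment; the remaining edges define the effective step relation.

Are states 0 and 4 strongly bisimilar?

Refine partition for ~:
  π0 = {{0,1,2,3,4}}
  π1 = {{0},{1},{2},{3},{4}}
Fixed point at round 2; 5 class(es).
0∈{0}, 4∈{4}

Answer: NOT BISIMILAR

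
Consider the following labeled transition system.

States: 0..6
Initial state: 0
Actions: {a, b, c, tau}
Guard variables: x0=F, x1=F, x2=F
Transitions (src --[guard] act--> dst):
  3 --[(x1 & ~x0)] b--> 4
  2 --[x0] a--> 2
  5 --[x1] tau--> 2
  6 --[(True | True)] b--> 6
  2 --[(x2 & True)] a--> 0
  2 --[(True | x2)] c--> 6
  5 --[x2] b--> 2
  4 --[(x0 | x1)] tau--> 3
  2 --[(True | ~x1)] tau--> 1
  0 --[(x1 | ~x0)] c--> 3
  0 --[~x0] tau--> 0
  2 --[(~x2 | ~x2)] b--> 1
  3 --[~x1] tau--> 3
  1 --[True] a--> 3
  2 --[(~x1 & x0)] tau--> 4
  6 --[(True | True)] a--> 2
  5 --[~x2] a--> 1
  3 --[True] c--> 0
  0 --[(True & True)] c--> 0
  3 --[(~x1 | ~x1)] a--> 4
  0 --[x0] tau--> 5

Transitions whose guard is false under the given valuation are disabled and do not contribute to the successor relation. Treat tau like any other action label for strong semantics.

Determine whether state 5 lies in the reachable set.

Guard filter leaves 13 enabled edge(s).
depth 0: {0}
depth 1: {3}  total {0,3}
depth 2: {4}  total {0,3,4}
R = {0,3,4}

Answer: UNREACHABLE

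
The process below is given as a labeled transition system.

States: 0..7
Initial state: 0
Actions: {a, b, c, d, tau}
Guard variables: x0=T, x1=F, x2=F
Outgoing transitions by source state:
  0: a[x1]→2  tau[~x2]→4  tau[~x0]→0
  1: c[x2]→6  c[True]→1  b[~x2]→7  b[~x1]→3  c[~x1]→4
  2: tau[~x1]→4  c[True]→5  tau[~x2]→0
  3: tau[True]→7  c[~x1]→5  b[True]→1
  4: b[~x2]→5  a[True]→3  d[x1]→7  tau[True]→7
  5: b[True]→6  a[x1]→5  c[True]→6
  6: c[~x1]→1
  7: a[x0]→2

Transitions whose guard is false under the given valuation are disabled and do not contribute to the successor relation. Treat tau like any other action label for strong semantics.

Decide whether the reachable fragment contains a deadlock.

R = {0,1,2,3,4,5,6,7}
  0: tau→4  [1 exit(s)]
  1: b→3  b→7  c→1  c→4  [4 exit(s)]
  2: c→5  tau→0  tau→4  [3 exit(s)]
  3: b→1  c→5  tau→7  [3 exit(s)]
  4: a→3  b→5  tau→7  [3 exit(s)]
  5: b→6  c→6  [2 exit(s)]
  6: c→1  [1 exit(s)]
  7: a→2  [1 exit(s)]

Answer: DEADLOCK-FREE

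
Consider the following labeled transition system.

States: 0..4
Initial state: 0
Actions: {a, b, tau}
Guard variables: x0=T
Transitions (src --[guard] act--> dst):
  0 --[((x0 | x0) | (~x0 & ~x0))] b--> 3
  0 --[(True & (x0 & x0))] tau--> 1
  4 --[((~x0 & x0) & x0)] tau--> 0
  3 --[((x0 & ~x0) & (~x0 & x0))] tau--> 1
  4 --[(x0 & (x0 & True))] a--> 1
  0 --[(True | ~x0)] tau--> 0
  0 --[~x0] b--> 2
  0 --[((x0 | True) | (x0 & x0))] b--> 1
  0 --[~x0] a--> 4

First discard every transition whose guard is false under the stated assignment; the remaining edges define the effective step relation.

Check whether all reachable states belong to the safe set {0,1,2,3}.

Allowed set {0,1,2,3}
Reach set: {0,1,3}
  0: safe
  1: safe
  3: safe

Answer: INVARIANT HOLDS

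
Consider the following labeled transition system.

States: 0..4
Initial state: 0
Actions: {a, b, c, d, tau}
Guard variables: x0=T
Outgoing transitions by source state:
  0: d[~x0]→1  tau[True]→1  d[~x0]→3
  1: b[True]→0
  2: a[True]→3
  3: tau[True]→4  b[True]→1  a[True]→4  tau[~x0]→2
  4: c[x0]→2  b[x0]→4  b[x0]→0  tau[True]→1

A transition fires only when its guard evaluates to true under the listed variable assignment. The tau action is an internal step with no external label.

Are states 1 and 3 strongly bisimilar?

Answer: NOT BISIMILAR

Analysis:
Bisimulation quotient by refinement:
  round 0: {{0,1,2,3,4}}
  round 1: {{0},{1},{2},{3},{4}}
Fixed point at round 2; 5 class(es).
1∈{1}, 3∈{3}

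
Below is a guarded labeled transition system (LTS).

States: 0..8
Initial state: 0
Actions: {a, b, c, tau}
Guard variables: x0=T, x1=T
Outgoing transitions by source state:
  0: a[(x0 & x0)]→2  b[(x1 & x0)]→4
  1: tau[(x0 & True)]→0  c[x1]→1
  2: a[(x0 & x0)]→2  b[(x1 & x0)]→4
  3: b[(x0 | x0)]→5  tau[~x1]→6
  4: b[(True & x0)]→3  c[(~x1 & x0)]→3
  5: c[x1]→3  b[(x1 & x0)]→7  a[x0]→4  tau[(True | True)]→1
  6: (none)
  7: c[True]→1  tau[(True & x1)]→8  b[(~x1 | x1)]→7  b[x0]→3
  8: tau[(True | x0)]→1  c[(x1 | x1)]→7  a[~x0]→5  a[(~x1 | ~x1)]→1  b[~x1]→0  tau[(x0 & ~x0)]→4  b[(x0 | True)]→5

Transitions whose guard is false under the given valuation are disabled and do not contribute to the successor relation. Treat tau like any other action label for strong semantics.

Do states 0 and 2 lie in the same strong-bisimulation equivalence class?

Answer: BISIMILAR

Trace:
Refine partition for ~:
  π0 = {{0,1,2,3,4,5,6,7,8}}
  π1 = {{0,2},{1},{3,4},{5},{6},{7,8}}
  π2 = {{0,2},{1},{3},{4},{5},{6},{7},{8}}
Fixed point at round 3; 8 class(es).
class of 0: {0,2}; class of 2: {0,2}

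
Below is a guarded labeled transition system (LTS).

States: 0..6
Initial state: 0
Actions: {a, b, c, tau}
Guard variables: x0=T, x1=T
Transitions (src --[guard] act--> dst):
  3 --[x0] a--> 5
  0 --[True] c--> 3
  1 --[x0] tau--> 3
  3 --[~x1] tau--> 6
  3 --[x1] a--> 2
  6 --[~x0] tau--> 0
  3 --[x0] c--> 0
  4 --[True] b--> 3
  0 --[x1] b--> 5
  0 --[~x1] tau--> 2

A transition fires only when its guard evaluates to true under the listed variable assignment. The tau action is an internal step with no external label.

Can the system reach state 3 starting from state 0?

Answer: REACHABLE

Working:
After dropping false guards: 7 live edges.
L0 = {0}
L1 = {3,5}  now seen {0,3,5}
L2 = {2}  now seen {0,2,3,5}
Reachable = {0,2,3,5}
trace reaching 3: c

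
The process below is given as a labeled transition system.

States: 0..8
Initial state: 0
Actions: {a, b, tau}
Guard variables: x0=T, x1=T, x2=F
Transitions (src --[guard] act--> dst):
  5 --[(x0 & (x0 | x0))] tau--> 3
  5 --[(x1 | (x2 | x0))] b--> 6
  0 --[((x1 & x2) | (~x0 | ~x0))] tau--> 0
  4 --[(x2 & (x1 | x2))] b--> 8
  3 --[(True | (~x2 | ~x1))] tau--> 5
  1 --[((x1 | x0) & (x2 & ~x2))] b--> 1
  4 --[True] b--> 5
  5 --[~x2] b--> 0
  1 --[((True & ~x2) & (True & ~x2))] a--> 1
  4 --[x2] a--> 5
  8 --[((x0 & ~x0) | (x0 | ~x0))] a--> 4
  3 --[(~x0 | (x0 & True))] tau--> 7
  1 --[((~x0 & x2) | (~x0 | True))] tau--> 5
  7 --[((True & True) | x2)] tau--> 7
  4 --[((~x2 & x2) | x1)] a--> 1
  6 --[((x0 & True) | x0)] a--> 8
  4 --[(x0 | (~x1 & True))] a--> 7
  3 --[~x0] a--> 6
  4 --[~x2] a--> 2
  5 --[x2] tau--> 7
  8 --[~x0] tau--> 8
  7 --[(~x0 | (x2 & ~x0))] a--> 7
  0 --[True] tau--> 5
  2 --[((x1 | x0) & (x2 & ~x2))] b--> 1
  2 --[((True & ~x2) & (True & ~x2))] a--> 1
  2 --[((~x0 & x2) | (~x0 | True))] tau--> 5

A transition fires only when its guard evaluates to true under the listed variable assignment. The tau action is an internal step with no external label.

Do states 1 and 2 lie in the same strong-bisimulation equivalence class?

Refine partition for ~:
  π0 = {{0,1,2,3,4,5,6,7,8}}
  π1 = {{0,3,7},{1,2},{4},{5},{6,8}}
  π2 = {{0},{1,2},{3},{4},{5},{6},{7},{8}}
Fixed point at round 3; 8 class(es).
1∈{1,2}, 2∈{1,2}

Answer: BISIMILAR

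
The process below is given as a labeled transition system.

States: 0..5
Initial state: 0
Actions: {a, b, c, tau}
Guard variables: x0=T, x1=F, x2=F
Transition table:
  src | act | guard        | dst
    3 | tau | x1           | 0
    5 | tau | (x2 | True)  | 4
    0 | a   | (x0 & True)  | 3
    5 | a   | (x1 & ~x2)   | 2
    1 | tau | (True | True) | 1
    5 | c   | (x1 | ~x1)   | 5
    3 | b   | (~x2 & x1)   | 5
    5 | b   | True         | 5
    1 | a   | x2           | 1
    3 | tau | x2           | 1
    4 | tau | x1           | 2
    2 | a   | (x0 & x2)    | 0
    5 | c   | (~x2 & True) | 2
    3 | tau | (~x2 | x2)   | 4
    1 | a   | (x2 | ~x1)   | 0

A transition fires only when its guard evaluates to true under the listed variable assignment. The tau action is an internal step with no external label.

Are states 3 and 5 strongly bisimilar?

Answer: NOT BISIMILAR

Analysis:
Bisimulation quotient by refinement:
  round 0: {{0,1,2,3,4,5}}
  round 1: {{0},{1},{2,4},{3},{5}}
Fixed point at round 2; 5 class(es).
3∈{3}, 5∈{5}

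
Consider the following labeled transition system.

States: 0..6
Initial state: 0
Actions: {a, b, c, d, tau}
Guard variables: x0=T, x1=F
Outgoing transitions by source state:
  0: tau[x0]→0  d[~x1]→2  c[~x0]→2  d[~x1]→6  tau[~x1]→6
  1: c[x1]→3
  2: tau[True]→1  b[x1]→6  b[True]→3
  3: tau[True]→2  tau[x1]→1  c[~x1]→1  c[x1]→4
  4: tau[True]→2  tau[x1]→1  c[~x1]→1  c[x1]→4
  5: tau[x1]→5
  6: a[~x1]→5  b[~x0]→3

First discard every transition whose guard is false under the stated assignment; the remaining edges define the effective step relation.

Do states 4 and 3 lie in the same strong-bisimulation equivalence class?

Answer: BISIMILAR

Analysis:
Bisimulation quotient by refinement:
  π0 = {{0,1,2,3,4,5,6}}
  π1 = {{0},{1,5},{2},{3,4},{6}}
Fixed point at round 2; 5 class(es).
[4]={3,4}  [3]={3,4}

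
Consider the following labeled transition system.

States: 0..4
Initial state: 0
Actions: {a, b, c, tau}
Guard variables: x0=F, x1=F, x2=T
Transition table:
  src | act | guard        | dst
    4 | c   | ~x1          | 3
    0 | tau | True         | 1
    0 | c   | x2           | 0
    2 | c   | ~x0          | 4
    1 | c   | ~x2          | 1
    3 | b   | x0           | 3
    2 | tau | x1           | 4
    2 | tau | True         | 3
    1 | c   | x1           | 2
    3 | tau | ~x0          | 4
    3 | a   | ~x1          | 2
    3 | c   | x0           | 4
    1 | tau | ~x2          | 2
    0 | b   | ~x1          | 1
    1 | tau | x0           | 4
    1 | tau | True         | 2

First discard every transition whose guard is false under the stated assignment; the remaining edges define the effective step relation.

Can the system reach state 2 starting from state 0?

Answer: REACHABLE

Analysis:
After dropping false guards: 9 live edges.
depth 0: {0}
depth 1: {1}  cumulative {0,1}
depth 2: {2}  cumulative {0,1,2}
depth 3: {3,4}  cumulative {0,1,2,3,4}
R = {0,1,2,3,4}
Path to 2: tau·tau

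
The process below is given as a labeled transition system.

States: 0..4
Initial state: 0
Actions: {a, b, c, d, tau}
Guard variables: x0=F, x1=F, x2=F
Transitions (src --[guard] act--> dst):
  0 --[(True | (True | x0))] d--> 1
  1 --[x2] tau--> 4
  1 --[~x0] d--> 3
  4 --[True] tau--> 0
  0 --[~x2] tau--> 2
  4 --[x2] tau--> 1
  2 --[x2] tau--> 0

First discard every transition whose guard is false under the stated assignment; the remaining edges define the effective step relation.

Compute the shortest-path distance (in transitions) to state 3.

Breadth-first toward 3:
  depth 0: {0}
  depth 1: {1,2}
  depth 2: {3}
depth(3)=2, e.g. d·d

Answer: 2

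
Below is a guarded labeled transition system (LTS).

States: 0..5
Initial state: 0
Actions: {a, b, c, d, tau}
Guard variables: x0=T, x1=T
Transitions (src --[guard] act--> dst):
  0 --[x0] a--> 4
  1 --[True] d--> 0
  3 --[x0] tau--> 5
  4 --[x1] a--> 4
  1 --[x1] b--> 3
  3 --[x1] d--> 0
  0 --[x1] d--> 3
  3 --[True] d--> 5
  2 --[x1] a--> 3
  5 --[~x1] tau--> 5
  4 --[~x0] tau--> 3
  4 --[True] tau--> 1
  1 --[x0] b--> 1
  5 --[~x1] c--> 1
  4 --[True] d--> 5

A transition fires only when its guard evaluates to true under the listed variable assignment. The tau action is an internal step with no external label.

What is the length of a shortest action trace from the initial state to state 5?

Breadth-first toward 5:
  Layer 0: {0}
  Layer 1: {3,4}
  Layer 2: {1,5}
first hit 5 at d=2 via a·d

Answer: 2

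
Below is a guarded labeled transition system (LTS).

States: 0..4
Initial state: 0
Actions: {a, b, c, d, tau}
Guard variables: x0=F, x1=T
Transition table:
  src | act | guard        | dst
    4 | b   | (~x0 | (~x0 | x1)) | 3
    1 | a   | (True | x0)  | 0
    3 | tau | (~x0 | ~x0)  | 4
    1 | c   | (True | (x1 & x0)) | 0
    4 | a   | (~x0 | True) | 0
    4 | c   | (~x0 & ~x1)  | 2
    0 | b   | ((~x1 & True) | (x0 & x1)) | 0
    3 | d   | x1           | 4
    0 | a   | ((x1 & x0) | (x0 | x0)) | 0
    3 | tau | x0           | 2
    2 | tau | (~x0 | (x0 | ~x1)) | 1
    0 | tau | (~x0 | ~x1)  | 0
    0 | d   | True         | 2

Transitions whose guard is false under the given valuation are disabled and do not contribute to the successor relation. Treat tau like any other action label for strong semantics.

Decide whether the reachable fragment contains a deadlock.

Answer: DEADLOCK-FREE

Trace:
Reachable = {0,1,2}
  0: d→2  tau→0  [2 exit(s)]
  1: a→0  c→0  [2 exit(s)]
  2: tau→1  [1 exit(s)]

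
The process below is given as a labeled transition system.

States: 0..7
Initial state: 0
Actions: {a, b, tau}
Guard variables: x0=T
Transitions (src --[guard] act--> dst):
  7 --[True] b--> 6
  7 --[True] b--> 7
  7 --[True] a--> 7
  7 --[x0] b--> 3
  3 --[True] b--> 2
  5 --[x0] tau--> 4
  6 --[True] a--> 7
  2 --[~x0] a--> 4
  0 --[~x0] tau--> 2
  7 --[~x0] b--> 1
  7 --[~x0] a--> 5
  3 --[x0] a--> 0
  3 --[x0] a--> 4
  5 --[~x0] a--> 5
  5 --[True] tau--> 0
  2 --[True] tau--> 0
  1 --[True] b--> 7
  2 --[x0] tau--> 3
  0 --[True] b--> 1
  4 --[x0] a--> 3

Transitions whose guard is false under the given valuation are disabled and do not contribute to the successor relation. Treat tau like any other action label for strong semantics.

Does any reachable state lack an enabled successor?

Answer: DEADLOCK-FREE

Working:
Reach set: {0,1,2,3,4,6,7}
  0: b→1  [1 exit(s)]
  1: b→7  [1 exit(s)]
  2: tau→0  tau→3  [2 exit(s)]
  3: a→0  a→4  b→2  [3 exit(s)]
  4: a→3  [1 exit(s)]
  6: a→7  [1 exit(s)]
  7: a→7  b→3  b→6  b→7  [4 exit(s)]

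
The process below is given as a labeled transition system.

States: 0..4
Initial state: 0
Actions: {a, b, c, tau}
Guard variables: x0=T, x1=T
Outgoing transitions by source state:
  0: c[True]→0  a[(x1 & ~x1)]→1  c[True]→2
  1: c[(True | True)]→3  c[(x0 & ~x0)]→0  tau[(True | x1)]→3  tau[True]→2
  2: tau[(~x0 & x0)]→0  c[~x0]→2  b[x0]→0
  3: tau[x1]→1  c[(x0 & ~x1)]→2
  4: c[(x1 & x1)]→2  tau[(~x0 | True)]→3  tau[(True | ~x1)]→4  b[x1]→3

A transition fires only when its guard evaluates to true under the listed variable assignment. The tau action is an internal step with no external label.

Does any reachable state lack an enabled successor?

R = {0,2}
  0: c→0  c→2  [deg 2]
  2: b→0  [deg 1]

Answer: DEADLOCK-FREE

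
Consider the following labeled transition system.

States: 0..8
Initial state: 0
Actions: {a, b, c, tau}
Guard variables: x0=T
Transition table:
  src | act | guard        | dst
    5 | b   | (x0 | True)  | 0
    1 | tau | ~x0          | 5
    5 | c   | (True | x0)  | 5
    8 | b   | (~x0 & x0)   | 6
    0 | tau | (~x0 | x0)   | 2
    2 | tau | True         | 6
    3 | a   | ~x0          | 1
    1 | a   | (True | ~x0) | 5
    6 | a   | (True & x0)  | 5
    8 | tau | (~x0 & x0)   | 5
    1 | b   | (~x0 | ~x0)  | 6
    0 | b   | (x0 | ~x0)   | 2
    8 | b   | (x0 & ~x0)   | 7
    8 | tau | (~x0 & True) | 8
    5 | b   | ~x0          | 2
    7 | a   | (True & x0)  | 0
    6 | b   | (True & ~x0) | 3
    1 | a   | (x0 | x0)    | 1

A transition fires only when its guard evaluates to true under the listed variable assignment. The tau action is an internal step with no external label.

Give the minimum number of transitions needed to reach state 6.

Layered search for 6:
  L0 = {0}
  L1 = {2}
  L2 = {6}
depth(6)=2, e.g. b·tau

Answer: 2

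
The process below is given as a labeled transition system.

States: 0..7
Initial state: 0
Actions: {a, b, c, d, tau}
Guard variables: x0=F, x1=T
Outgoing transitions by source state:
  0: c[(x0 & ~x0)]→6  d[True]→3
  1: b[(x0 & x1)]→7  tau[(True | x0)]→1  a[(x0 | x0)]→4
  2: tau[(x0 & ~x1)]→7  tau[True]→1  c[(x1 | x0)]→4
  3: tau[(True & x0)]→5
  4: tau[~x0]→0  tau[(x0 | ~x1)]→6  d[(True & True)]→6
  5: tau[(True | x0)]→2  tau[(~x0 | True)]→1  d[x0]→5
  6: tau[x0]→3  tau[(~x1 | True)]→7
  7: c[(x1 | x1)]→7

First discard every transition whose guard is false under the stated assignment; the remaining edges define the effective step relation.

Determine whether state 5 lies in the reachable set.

10 transition(s) survive guard evaluation.
depth 0: {0}
depth 1: {3}  total {0,3}
Reachable = {0,3}

Answer: UNREACHABLE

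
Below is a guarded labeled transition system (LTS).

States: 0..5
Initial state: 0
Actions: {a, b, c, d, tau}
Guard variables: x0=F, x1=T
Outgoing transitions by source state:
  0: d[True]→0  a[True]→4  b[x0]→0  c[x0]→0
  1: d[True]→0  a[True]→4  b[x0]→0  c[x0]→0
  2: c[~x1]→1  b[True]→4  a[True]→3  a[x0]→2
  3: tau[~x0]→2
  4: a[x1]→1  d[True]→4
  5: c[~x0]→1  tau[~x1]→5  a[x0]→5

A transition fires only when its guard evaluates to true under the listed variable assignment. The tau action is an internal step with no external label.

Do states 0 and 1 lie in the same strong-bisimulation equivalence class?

Compute ~ classes (split until stable):
  π0 = {{0,1,2,3,4,5}}
  π1 = {{0,1,4},{2},{3},{5}}
stable after 2 split(s): 4 block(s)
0∈{0,1,4}, 1∈{0,1,4}

Answer: BISIMILAR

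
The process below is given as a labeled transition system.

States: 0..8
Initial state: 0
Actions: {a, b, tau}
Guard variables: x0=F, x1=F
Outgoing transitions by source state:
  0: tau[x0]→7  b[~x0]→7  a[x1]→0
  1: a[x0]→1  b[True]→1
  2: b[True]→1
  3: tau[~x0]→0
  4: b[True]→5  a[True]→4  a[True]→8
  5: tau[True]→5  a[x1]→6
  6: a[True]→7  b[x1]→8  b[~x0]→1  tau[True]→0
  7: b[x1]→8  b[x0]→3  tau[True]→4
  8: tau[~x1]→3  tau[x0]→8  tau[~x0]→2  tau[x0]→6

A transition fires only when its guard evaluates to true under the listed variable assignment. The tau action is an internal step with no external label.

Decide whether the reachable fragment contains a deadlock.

Reachable = {0,1,2,3,4,5,7,8}
  0: b→7  [deg 1]
  1: b→1  [deg 1]
  2: b→1  [deg 1]
  3: tau→0  [deg 1]
  4: a→4  a→8  b→5  [deg 3]
  5: tau→5  [deg 1]
  7: tau→4  [deg 1]
  8: tau→2  tau→3  [deg 2]

Answer: DEADLOCK-FREE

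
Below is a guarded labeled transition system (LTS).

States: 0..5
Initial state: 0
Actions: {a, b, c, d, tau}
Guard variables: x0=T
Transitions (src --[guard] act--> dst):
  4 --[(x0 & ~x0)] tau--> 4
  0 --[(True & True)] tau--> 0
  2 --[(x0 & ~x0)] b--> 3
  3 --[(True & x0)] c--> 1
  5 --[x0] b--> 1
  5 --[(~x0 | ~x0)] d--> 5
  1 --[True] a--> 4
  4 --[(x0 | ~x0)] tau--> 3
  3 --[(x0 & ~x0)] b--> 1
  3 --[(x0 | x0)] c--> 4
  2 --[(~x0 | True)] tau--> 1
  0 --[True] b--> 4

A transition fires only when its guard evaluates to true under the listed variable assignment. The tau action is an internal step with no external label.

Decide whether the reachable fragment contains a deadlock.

Answer: DEADLOCK-FREE

Analysis:
Reachable = {0,1,3,4}
  0: b→4  tau→0  [2 out]
  1: a→4  [1 out]
  3: c→1  c→4  [2 out]
  4: tau→3  [1 out]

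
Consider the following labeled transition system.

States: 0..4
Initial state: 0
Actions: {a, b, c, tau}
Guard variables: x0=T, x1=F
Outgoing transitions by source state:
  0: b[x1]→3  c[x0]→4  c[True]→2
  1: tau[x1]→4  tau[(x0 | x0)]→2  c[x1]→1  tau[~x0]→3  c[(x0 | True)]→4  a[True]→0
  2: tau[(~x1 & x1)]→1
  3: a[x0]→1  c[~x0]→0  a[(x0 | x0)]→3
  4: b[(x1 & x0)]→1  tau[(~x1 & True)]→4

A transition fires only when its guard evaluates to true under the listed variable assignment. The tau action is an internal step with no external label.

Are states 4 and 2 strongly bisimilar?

Refine partition for ~:
  π0 = {{0,1,2,3,4}}
  π1 = {{0},{1},{2},{3},{4}}
stable after 2 split(s): 5 block(s)
[4]={4}  [2]={2}

Answer: NOT BISIMILAR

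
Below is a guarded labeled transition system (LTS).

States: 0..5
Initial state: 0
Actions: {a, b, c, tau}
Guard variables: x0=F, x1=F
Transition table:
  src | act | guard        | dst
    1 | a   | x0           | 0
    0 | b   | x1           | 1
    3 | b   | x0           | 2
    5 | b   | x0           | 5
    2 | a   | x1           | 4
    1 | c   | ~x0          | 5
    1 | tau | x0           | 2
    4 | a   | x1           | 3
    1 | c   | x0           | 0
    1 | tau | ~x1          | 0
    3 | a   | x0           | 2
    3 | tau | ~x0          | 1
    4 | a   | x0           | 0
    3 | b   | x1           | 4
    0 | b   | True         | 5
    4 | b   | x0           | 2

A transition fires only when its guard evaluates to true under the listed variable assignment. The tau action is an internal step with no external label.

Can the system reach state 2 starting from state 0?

Guard filter leaves 4 enabled edge(s).
Layer 0: {0}
Layer 1: {5}  cumulative {0,5}
Reach set: {0,5}

Answer: UNREACHABLE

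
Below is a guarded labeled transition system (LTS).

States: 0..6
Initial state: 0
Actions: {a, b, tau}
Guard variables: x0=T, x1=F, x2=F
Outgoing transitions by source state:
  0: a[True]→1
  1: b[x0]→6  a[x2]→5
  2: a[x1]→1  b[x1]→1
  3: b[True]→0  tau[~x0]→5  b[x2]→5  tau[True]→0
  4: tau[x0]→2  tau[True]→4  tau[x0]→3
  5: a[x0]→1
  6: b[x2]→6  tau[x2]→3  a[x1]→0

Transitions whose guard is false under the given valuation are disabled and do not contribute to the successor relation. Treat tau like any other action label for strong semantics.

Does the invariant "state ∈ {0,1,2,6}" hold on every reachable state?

Answer: INVARIANT HOLDS

Trace:
Inv-set: {0,1,2,6}
R = {0,1,6}
  0: safe
  1: safe
  6: safe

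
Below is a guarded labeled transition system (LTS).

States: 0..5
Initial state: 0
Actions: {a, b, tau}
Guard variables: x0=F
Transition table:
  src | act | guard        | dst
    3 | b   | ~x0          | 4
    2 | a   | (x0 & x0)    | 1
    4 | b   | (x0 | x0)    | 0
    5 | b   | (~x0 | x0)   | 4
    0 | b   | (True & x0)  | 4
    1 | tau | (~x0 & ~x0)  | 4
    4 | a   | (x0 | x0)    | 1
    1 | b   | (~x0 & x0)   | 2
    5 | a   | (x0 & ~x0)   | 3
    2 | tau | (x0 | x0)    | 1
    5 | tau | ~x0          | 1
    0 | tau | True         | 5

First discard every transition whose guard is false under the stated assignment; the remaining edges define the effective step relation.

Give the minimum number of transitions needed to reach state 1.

Answer: 2

Analysis:
Breadth-first toward 1:
  Layer 0: {0}
  Layer 1: {5}
  Layer 2: {1,4}
depth(1)=2, e.g. tau·tau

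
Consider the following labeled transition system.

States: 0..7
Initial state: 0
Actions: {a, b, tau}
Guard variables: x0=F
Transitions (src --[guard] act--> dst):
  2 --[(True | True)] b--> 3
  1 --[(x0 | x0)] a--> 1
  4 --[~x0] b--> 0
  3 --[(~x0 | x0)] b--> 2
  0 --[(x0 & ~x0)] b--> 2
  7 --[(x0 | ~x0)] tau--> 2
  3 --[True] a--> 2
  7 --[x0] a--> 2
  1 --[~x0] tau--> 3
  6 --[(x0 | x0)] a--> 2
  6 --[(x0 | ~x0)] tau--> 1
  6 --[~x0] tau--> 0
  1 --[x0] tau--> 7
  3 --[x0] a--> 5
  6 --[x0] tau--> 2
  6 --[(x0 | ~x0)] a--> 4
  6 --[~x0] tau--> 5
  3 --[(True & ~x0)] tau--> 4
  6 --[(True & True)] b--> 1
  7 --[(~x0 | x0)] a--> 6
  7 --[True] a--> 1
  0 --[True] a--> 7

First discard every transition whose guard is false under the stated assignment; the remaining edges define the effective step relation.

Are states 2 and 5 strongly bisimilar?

Refine partition for ~:
  round 0: {{0,1,2,3,4,5,6,7}}
  round 1: {{0},{1},{2,4},{3,6},{5},{7}}
  round 2: {{0},{1},{2},{3},{4},{5},{6},{7}}
Fixed point at round 3; 8 class(es).
class of 2: {2}; class of 5: {5}

Answer: NOT BISIMILAR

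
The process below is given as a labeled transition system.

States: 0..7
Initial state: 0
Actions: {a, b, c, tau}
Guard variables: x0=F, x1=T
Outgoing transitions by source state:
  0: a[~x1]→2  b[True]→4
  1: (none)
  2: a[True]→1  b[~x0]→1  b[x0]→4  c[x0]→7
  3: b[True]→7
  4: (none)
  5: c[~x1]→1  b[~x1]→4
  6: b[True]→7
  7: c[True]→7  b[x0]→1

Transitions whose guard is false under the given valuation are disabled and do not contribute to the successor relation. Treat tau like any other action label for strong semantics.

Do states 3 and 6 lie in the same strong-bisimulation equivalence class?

Answer: BISIMILAR

Trace:
Compute ~ classes (split until stable):
  π0 = {{0,1,2,3,4,5,6,7}}
  π1 = {{0,3,6},{1,4,5},{2},{7}}
  π2 = {{0},{1,4,5},{2},{3,6},{7}}
Fixed point at round 3; 5 class(es).
3∈{3,6}, 6∈{3,6}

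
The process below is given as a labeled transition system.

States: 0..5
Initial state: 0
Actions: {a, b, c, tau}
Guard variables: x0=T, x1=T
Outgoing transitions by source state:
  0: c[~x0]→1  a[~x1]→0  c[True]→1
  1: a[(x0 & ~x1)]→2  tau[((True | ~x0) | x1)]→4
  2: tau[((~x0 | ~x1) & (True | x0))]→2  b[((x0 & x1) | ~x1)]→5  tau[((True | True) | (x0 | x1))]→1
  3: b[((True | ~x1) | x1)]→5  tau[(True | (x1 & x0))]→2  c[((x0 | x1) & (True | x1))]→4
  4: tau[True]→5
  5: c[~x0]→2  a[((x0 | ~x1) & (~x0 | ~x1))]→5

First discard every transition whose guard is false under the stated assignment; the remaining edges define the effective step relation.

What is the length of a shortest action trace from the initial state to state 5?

Answer: 3

Trace:
Layered search for 5:
  Layer 0: {0}
  Layer 1: {1}
  Layer 2: {4}
  Layer 3: {5}
depth(5)=3, e.g. c·tau·tau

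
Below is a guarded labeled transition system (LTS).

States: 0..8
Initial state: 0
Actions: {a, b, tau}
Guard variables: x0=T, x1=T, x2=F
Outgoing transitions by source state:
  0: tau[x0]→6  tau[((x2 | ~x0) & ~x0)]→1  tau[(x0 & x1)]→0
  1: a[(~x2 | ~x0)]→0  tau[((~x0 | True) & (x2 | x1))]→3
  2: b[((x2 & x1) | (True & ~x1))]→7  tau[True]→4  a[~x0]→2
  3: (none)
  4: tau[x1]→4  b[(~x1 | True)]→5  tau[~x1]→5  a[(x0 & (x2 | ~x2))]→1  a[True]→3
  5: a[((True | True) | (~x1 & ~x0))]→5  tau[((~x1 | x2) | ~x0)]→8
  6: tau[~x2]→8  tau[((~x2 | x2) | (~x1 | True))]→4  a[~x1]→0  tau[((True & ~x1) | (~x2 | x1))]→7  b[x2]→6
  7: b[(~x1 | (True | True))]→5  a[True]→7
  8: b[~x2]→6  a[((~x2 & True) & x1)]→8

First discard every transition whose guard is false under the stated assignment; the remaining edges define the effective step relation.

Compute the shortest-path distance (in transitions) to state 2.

BFS to 2:
  Layer 0: {0}
  Layer 1: {6}
  Layer 2: {4,7,8}
  Layer 3: {1,3,5}
2 never appears.

Answer: UNREACHABLE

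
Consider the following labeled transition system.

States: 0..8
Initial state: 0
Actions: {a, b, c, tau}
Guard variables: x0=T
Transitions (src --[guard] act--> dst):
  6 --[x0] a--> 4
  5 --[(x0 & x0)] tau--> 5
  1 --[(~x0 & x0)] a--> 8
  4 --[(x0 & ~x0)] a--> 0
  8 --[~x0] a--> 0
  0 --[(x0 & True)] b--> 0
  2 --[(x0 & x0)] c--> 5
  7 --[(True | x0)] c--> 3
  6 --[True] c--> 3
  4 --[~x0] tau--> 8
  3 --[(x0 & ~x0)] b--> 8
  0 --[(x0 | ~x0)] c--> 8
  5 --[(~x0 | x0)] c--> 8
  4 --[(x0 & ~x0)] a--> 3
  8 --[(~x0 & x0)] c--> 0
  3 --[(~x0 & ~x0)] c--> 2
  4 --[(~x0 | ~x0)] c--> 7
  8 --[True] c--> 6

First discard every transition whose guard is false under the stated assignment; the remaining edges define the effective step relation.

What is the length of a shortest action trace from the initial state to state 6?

Breadth-first toward 6:
  depth 0: {0}
  depth 1: {8}
  depth 2: {6}
6 enters at depth 2; path c·c

Answer: 2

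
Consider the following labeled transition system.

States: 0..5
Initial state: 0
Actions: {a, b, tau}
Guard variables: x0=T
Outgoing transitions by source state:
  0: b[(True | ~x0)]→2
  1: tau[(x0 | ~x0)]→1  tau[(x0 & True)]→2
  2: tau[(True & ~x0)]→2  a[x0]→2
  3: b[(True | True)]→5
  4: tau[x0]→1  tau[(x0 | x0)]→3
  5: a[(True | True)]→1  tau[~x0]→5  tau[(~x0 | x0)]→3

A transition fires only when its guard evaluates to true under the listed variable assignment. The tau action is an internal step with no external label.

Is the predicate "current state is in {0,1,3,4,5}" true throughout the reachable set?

Answer: INVARIANT VIOLATED at state 2

Analysis:
Allowed set {0,1,3,4,5}
Reach set: {0,2}
  0: ok
  2: outside
reach 2 via b — violates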